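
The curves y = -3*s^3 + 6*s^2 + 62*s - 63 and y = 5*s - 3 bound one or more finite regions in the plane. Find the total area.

2521/4

Set the curves equal: -3*s^3 + 6*s^2 + 62*s - 63 = 5*s - 3, so -3*s^3 + 6*s^2 + 57*s - 60 = 0, which factors as -3*(s - 5)*(s - 1)*(s + 4) = 0. The curves meet at s = -4, 1, 5.
On [-4, 1], y = 5*s - 3 is on top; that piece has area ∫[-4,1] (-(-3*s^3 + 6*s^2 + 57*s - 60)) ds = 1625/4.
On [1, 5], y = -3*s^3 + 6*s^2 + 62*s - 63 is on top; that piece has area ∫[1,5] (-3*s^3 + 6*s^2 + 57*s - 60) ds = 224.
Total enclosed area = 1625/4 + 224 = 2521/4.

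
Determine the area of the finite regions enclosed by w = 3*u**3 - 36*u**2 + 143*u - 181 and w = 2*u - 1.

3/2

Set the curves equal: 3*u**3 - 36*u**2 + 143*u - 181 = 2*u - 1, so 3*u**3 - 36*u**2 + 141*u - 180 = 0, which factors as 3*(u - 5)*(u - 4)*(u - 3) = 0. The curves meet at u = 3, 4, 5.
On [3, 4], w = 3*u**3 - 36*u**2 + 143*u - 181 is on top; that piece has area ∫[3,4] (3*u**3 - 36*u**2 + 141*u - 180) du = 3/4.
On [4, 5], w = 2*u - 1 is on top; that piece has area ∫[4,5] (-(3*u**3 - 36*u**2 + 141*u - 180)) du = 3/4.
Total enclosed area = 3/4 + 3/4 = 3/2.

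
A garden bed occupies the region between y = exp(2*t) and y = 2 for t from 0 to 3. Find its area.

-15/2 + 2*log(2) + exp(6)/2

The difference (exp(2*t)) - (2) = exp(2*t) - 2 changes sign at t = log(2)/2 inside [0, 3], so split the integral there.
∫[0,log(2)/2] (exp(2*t) - 2) dt = 1/2 - log(2); the area of that piece is -1/2 + log(2).
∫[log(2)/2,3] (exp(2*t) - 2) dt = -7 + log(2) + exp(6)/2.
Total area = (-1/2 + log(2)) + (-7 + log(2) + exp(6)/2) = -15/2 + 2*log(2) + exp(6)/2.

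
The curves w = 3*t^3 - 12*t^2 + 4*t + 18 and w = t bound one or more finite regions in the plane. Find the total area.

Set the curves equal: 3*t^3 - 12*t^2 + 4*t + 18 = t, so 3*t^3 - 12*t^2 + 3*t + 18 = 0, which factors as 3*(t - 3)*(t - 2)*(t + 1) = 0. The curves meet at t = -1, 2, 3.
On [-1, 2], w = 3*t^3 - 12*t^2 + 4*t + 18 is on top; that piece has area ∫[-1,2] (3*t^3 - 12*t^2 + 3*t + 18) dt = 135/4.
On [2, 3], w = t is on top; that piece has area ∫[2,3] (-(3*t^3 - 12*t^2 + 3*t + 18)) dt = 7/4.
Total enclosed area = 135/4 + 7/4 = 71/2.

71/2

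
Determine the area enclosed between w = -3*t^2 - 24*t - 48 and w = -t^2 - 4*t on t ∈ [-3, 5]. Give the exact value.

1936/3

On [-3, 5], (-3*t^2 - 24*t - 48) - (-t^2 - 4*t) = -2*t^2 - 20*t - 48 is ≤ 0 throughout, so the area is a single integral of |-2*t^2 - 20*t - 48|.
∫[-3,5] (-2*t^2 - 20*t - 48) dt = -1936/3; the area of that piece is 1936/3.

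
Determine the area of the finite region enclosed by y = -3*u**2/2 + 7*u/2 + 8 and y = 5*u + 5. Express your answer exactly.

27/4

Set the curves equal: -3*u**2/2 + 7*u/2 + 8 = 5*u + 5, so -3*u**2/2 - 3*u/2 + 3 = 0, which factors as -3*(u - 1)*(u + 2)/2 = 0. The curves meet at u = -2, 1.
On [-2, 1], y = -3*u**2/2 + 7*u/2 + 8 is on top; that piece has area ∫[-2,1] (-3*u**2/2 - 3*u/2 + 3) du = 27/4.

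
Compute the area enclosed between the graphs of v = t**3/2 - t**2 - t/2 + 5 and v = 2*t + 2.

253/24

Set the curves equal: t**3/2 - t**2 - t/2 + 5 = 2*t + 2, so t**3/2 - t**2 - 5*t/2 + 3 = 0, which factors as (t - 3)*(t - 1)*(t + 2)/2 = 0. The curves meet at t = -2, 1, 3.
On [-2, 1], v = t**3/2 - t**2 - t/2 + 5 is on top; that piece has area ∫[-2,1] (t**3/2 - t**2 - 5*t/2 + 3) dt = 63/8.
On [1, 3], v = 2*t + 2 is on top; that piece has area ∫[1,3] (-(t**3/2 - t**2 - 5*t/2 + 3)) dt = 8/3.
Total enclosed area = 63/8 + 8/3 = 253/24.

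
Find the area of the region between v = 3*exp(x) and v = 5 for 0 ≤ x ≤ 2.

-17 - 10*log(3) + 10*log(5) + 3*exp(2)

The difference (3*exp(x)) - (5) = 3*exp(x) - 5 changes sign at x = log(5/3) inside [0, 2], so split the integral there.
∫[0,log(5/3)] (3*exp(x) - 5) dx = log(243/3125) + 2; the area of that piece is -2 + log(3125/243).
∫[log(5/3),2] (3*exp(x) - 5) dx = -15 - 5*log(3) + 5*log(5) + 3*exp(2).
Total area = (-2 + log(3125/243)) + (-15 - 5*log(3) + 5*log(5) + 3*exp(2)) = -17 - 10*log(3) + 10*log(5) + 3*exp(2).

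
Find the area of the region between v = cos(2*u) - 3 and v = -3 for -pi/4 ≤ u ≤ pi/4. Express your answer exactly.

1

On [-pi/4, pi/4], (cos(2*u) - 3) - (-3) = cos(2*u) is ≥ 0 throughout, so the area is a single integral of |cos(2*u)|.
∫[-pi/4,pi/4] (cos(2*u)) du = 1.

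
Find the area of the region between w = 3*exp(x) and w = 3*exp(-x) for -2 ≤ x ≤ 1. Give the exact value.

-12 + 3*exp(-2) + 3*exp(-1) + 3*exp(1) + 3*exp(2)

The difference (3*exp(x)) - (3*exp(-x)) = 3*exp(x) - 3*exp(-x) changes sign at x = 0 inside [-2, 1], so split the integral there.
∫[-2,0] (3*exp(x) - 3*exp(-x)) dx = -3*exp(2) - 3*exp(-2) + 6; the area of that piece is -6 + 3*exp(-2) + 3*exp(2).
∫[0,1] (3*exp(x) - 3*exp(-x)) dx = -6 + 3*exp(-1) + 3*exp(1).
Total area = (-6 + 3*exp(-2) + 3*exp(2)) + (-6 + 3*exp(-1) + 3*exp(1)) = -12 + 3*exp(-2) + 3*exp(-1) + 3*exp(1) + 3*exp(2).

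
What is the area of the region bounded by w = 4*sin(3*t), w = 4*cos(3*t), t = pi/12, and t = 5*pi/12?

On [pi/12, 5*pi/12], (4*sin(3*t)) - (4*cos(3*t)) = 4*sin(3*t) - 4*cos(3*t) is ≥ 0 throughout, so the area is a single integral of |4*sin(3*t) - 4*cos(3*t)|.
∫[pi/12,5*pi/12] (4*sin(3*t) - 4*cos(3*t)) dt = 8*sqrt(2)/3.

8*sqrt(2)/3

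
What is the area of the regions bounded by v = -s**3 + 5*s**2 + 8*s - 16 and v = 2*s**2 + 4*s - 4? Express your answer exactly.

131/4

Set the curves equal: -s**3 + 5*s**2 + 8*s - 16 = 2*s**2 + 4*s - 4, so -s**3 + 3*s**2 + 4*s - 12 = 0, which factors as -(s - 3)*(s - 2)*(s + 2) = 0. The curves meet at s = -2, 2, 3.
On [-2, 2], v = 2*s**2 + 4*s - 4 is on top; that piece has area ∫[-2,2] (-(-s**3 + 3*s**2 + 4*s - 12)) ds = 32.
On [2, 3], v = -s**3 + 5*s**2 + 8*s - 16 is on top; that piece has area ∫[2,3] (-s**3 + 3*s**2 + 4*s - 12) ds = 3/4.
Total enclosed area = 32 + 3/4 = 131/4.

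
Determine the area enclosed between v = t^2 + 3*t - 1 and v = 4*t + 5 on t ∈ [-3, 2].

43/2

The difference (t^2 + 3*t - 1) - (4*t + 5) = t^2 - t - 6 changes sign at t = -2 inside [-3, 2], so split the integral there.
∫[-3,-2] (t^2 - t - 6) dt = 17/6.
∫[-2,2] (t^2 - t - 6) dt = -56/3; the area of that piece is 56/3.
Total area = 17/6 + 56/3 = 43/2.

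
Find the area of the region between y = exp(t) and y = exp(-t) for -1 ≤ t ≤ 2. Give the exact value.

The difference (exp(t)) - (exp(-t)) = exp(t) - exp(-t) changes sign at t = 0 inside [-1, 2], so split the integral there.
∫[-1,0] (exp(t) - exp(-t)) dt = -exp(1) - exp(-1) + 2; the area of that piece is -2 + exp(-1) + exp(1).
∫[0,2] (exp(t) - exp(-t)) dt = -2 + exp(-2) + exp(2).
Total area = (-2 + exp(-1) + exp(1)) + (-2 + exp(-2) + exp(2)) = -4 + exp(-2) + exp(-1) + exp(1) + exp(2).

-4 + exp(-2) + exp(-1) + exp(1) + exp(2)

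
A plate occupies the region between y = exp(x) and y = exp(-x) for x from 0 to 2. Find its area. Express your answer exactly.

-2 + exp(-2) + exp(2)

On [0, 2], (exp(x)) - (exp(-x)) = exp(x) - exp(-x) is ≥ 0 throughout, so the area is a single integral of |exp(x) - exp(-x)|.
∫[0,2] (exp(x) - exp(-x)) dx = -2 + exp(-2) + exp(2).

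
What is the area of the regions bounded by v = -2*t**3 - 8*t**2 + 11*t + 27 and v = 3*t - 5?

296/3

Set the curves equal: -2*t**3 - 8*t**2 + 11*t + 27 = 3*t - 5, so -2*t**3 - 8*t**2 + 8*t + 32 = 0, which factors as -2*(t - 2)*(t + 2)*(t + 4) = 0. The curves meet at t = -4, -2, 2.
On [-4, -2], v = 3*t - 5 is on top; that piece has area ∫[-4,-2] (-(-2*t**3 - 8*t**2 + 8*t + 32)) dt = 40/3.
On [-2, 2], v = -2*t**3 - 8*t**2 + 11*t + 27 is on top; that piece has area ∫[-2,2] (-2*t**3 - 8*t**2 + 8*t + 32) dt = 256/3.
Total enclosed area = 40/3 + 256/3 = 296/3.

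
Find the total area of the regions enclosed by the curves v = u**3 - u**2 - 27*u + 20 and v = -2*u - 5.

Set the curves equal: u**3 - u**2 - 27*u + 20 = -2*u - 5, so u**3 - u**2 - 25*u + 25 = 0, which factors as (u - 5)*(u - 1)*(u + 5) = 0. The curves meet at u = -5, 1, 5.
On [-5, 1], v = u**3 - u**2 - 27*u + 20 is on top; that piece has area ∫[-5,1] (u**3 - u**2 - 25*u + 25) du = 252.
On [1, 5], v = -2*u - 5 is on top; that piece has area ∫[1,5] (-(u**3 - u**2 - 25*u + 25)) du = 256/3.
Total enclosed area = 252 + 256/3 = 1012/3.

1012/3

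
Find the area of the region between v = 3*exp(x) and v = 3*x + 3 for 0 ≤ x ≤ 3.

On [0, 3], (3*exp(x)) - (3*x + 3) = -3*x + 3*exp(x) - 3 is ≥ 0 throughout, so the area is a single integral of |-3*x + 3*exp(x) - 3|.
∫[0,3] (-3*x + 3*exp(x) - 3) dx = -51/2 + 3*exp(3).

-51/2 + 3*exp(3)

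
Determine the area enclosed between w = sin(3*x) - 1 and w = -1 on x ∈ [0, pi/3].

On [0, pi/3], (sin(3*x) - 1) - (-1) = sin(3*x) is ≥ 0 throughout, so the area is a single integral of |sin(3*x)|.
∫[0,pi/3] (sin(3*x)) dx = 2/3.

2/3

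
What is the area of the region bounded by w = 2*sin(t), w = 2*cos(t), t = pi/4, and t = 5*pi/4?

4*sqrt(2)

On [pi/4, 5*pi/4], (2*sin(t)) - (2*cos(t)) = 2*sin(t) - 2*cos(t) is ≥ 0 throughout, so the area is a single integral of |2*sin(t) - 2*cos(t)|.
∫[pi/4,5*pi/4] (2*sin(t) - 2*cos(t)) dt = 4*sqrt(2).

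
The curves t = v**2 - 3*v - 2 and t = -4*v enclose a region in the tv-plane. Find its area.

Both boundary curves give t as a function of v, so integrate with respect to v. Setting them equal: v**2 + v - 2 = 0, i.e. (v - 1)*(v + 2) = 0, so they meet at v = -2, 1.
For v in [-2, 1], t = v**2 - 3*v - 2 is on the left; area = ∫[-2,1] (-(v**2 + v - 2)) dv = 9/2.

9/2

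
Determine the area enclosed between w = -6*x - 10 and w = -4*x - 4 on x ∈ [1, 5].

On [1, 5], (-6*x - 10) - (-4*x - 4) = -2*x - 6 is ≤ 0 throughout, so the area is a single integral of |-2*x - 6|.
∫[1,5] (-2*x - 6) dx = -48; the area of that piece is 48.

48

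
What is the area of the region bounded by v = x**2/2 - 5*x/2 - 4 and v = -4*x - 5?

1/12

Set the curves equal: x**2/2 - 5*x/2 - 4 = -4*x - 5, so x**2/2 + 3*x/2 + 1 = 0, which factors as (x + 1)*(x + 2)/2 = 0. The curves meet at x = -2, -1.
On [-2, -1], v = -4*x - 5 is on top; that piece has area ∫[-2,-1] (-(x**2/2 + 3*x/2 + 1)) dx = 1/12.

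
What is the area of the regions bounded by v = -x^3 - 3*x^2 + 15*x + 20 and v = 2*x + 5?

Set the curves equal: -x^3 - 3*x^2 + 15*x + 20 = 2*x + 5, so -x^3 - 3*x^2 + 13*x + 15 = 0, which factors as -(x - 3)*(x + 1)*(x + 5) = 0. The curves meet at x = -5, -1, 3.
On [-5, -1], v = 2*x + 5 is on top; that piece has area ∫[-5,-1] (-(-x^3 - 3*x^2 + 13*x + 15)) dx = 64.
On [-1, 3], v = -x^3 - 3*x^2 + 15*x + 20 is on top; that piece has area ∫[-1,3] (-x^3 - 3*x^2 + 13*x + 15) dx = 64.
Total enclosed area = 64 + 64 = 128.

128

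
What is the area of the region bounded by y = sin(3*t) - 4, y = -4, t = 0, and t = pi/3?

2/3

On [0, pi/3], (sin(3*t) - 4) - (-4) = sin(3*t) is ≥ 0 throughout, so the area is a single integral of |sin(3*t)|.
∫[0,pi/3] (sin(3*t)) dt = 2/3.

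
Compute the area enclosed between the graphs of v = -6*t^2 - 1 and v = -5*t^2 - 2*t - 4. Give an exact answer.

32/3

Set the curves equal: -6*t^2 - 1 = -5*t^2 - 2*t - 4, so -t^2 + 2*t + 3 = 0, which factors as -(t - 3)*(t + 1) = 0. The curves meet at t = -1, 3.
On [-1, 3], v = -6*t^2 - 1 is on top; that piece has area ∫[-1,3] (-t^2 + 2*t + 3) dt = 32/3.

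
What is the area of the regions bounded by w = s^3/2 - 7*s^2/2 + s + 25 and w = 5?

1741/24

Set the curves equal: s^3/2 - 7*s^2/2 + s + 25 = 5, so s^3/2 - 7*s^2/2 + s + 20 = 0, which factors as (s - 5)*(s - 4)*(s + 2)/2 = 0. The curves meet at s = -2, 4, 5.
On [-2, 4], w = s^3/2 - 7*s^2/2 + s + 25 is on top; that piece has area ∫[-2,4] (s^3/2 - 7*s^2/2 + s + 20) ds = 72.
On [4, 5], w = 5 is on top; that piece has area ∫[4,5] (-(s^3/2 - 7*s^2/2 + s + 20)) ds = 13/24.
Total enclosed area = 72 + 13/24 = 1741/24.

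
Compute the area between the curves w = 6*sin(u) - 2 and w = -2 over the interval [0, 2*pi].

The difference (6*sin(u) - 2) - (-2) = 6*sin(u) changes sign at u = pi inside [0, 2*pi], so split the integral there.
∫[0,pi] (6*sin(u)) du = 12.
∫[pi,2*pi] (6*sin(u)) du = -12; the area of that piece is 12.
Total area = 12 + 12 = 24.

24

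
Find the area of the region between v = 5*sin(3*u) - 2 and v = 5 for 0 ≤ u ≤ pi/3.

-10/3 + 7*pi/3

On [0, pi/3], (5*sin(3*u) - 2) - (5) = 5*sin(3*u) - 7 is ≤ 0 throughout, so the area is a single integral of |5*sin(3*u) - 7|.
∫[0,pi/3] (5*sin(3*u) - 7) du = 10/3 - 7*pi/3; the area of that piece is -10/3 + 7*pi/3.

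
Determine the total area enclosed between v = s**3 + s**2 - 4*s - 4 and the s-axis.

71/6

The curve meets the s-axis where s**3 + s**2 - 4*s - 4 = 0, i.e. (s - 2)*(s + 1)*(s + 2) = 0, at s = -2, -1, 2.
On [-2, -1] the curve lies above the axis; ∫[-2,-1] (s**3 + s**2 - 4*s - 4) ds = 7/12, giving area 7/12.
On [-1, 2] the curve lies below the axis; ∫[-1,2] (s**3 + s**2 - 4*s - 4) ds = -45/4, giving area 45/4.
Total area = 7/12 + 45/4 = 71/6.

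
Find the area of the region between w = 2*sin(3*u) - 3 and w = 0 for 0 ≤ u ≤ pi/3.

On [0, pi/3], (2*sin(3*u) - 3) - (0) = 2*sin(3*u) - 3 is ≤ 0 throughout, so the area is a single integral of |2*sin(3*u) - 3|.
∫[0,pi/3] (2*sin(3*u) - 3) du = 4/3 - pi; the area of that piece is -4/3 + pi.

-4/3 + pi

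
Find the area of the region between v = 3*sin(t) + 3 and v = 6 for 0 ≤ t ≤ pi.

On [0, pi], (3*sin(t) + 3) - (6) = 3*sin(t) - 3 is ≤ 0 throughout, so the area is a single integral of |3*sin(t) - 3|.
∫[0,pi] (3*sin(t) - 3) dt = 6 - 3*pi; the area of that piece is -6 + 3*pi.

-6 + 3*pi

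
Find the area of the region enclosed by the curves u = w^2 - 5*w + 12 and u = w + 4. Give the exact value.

Both boundary curves give u as a function of w, so integrate with respect to w. Setting them equal: w^2 - 6*w + 8 = 0, i.e. (w - 4)*(w - 2) = 0, so they meet at w = 2, 4.
For w in [2, 4], u = w^2 - 5*w + 12 is on the left; area = ∫[2,4] (-(w^2 - 6*w + 8)) dw = 4/3.

4/3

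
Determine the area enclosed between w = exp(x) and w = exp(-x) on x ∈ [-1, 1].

The difference (exp(x)) - (exp(-x)) = exp(x) - exp(-x) changes sign at x = 0 inside [-1, 1], so split the integral there.
∫[-1,0] (exp(x) - exp(-x)) dx = -exp(1) - exp(-1) + 2; the area of that piece is -2 + exp(-1) + exp(1).
∫[0,1] (exp(x) - exp(-x)) dx = -2 + exp(-1) + exp(1).
Total area = (-2 + exp(-1) + exp(1)) + (-2 + exp(-1) + exp(1)) = -4 + 2*exp(-1) + 2*exp(1).

-4 + 2*exp(-1) + 2*exp(1)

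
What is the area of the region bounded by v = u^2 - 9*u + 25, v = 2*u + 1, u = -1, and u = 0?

On [-1, 0], (u^2 - 9*u + 25) - (2*u + 1) = u^2 - 11*u + 24 is ≥ 0 throughout, so the area is a single integral of |u^2 - 11*u + 24|.
∫[-1,0] (u^2 - 11*u + 24) du = 179/6.

179/6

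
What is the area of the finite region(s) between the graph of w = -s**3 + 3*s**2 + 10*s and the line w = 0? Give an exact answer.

407/4

The curve meets the s-axis where -s**3 + 3*s**2 + 10*s = 0, i.e. -s*(s - 5)*(s + 2) = 0, at s = -2, 0, 5.
On [-2, 0] the curve lies below the axis; ∫[-2,0] (-s**3 + 3*s**2 + 10*s) ds = -8, giving area 8.
On [0, 5] the curve lies above the axis; ∫[0,5] (-s**3 + 3*s**2 + 10*s) ds = 375/4, giving area 375/4.
Total area = 8 + 375/4 = 407/4.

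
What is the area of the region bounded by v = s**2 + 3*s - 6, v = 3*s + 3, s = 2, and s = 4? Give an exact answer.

6

The difference (s**2 + 3*s - 6) - (3*s + 3) = s**2 - 9 changes sign at s = 3 inside [2, 4], so split the integral there.
∫[2,3] (s**2 - 9) ds = -8/3; the area of that piece is 8/3.
∫[3,4] (s**2 - 9) ds = 10/3.
Total area = 8/3 + 10/3 = 6.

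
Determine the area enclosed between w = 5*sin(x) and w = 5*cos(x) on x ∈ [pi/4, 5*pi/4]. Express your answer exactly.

10*sqrt(2)

On [pi/4, 5*pi/4], (5*sin(x)) - (5*cos(x)) = 5*sin(x) - 5*cos(x) is ≥ 0 throughout, so the area is a single integral of |5*sin(x) - 5*cos(x)|.
∫[pi/4,5*pi/4] (5*sin(x) - 5*cos(x)) dx = 10*sqrt(2).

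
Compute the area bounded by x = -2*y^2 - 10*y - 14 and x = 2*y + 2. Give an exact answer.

Both boundary curves give x as a function of y, so integrate with respect to y. Setting them equal: -2*y^2 - 12*y - 16 = 0, i.e. -2*(y + 2)*(y + 4) = 0, so they meet at y = -4, -2.
For y in [-4, -2], x = -2*y^2 - 10*y - 14 is on the right; area = ∫[-4,-2] (-2*y^2 - 12*y - 16) dy = 8/3.

8/3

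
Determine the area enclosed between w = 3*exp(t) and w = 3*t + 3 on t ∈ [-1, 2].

-27/2 - 3*exp(-1) + 3*exp(2)

On [-1, 2], (3*exp(t)) - (3*t + 3) = -3*t + 3*exp(t) - 3 is ≥ 0 throughout, so the area is a single integral of |-3*t + 3*exp(t) - 3|.
∫[-1,2] (-3*t + 3*exp(t) - 3) dt = -27/2 - 3*exp(-1) + 3*exp(2).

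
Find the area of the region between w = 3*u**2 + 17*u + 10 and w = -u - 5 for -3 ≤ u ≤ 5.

The difference (3*u**2 + 17*u + 10) - (-u - 5) = 3*u**2 + 18*u + 15 changes sign at u = -1 inside [-3, 5], so split the integral there.
∫[-3,-1] (3*u**2 + 18*u + 15) du = -16; the area of that piece is 16.
∫[-1,5] (3*u**2 + 18*u + 15) du = 432.
Total area = 16 + 432 = 448.

448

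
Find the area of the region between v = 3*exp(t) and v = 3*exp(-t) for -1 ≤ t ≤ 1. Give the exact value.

-12 + 6*exp(-1) + 6*exp(1)

The difference (3*exp(t)) - (3*exp(-t)) = 3*exp(t) - 3*exp(-t) changes sign at t = 0 inside [-1, 1], so split the integral there.
∫[-1,0] (3*exp(t) - 3*exp(-t)) dt = -3*exp(1) - 3*exp(-1) + 6; the area of that piece is -6 + 3*exp(-1) + 3*exp(1).
∫[0,1] (3*exp(t) - 3*exp(-t)) dt = -6 + 3*exp(-1) + 3*exp(1).
Total area = (-6 + 3*exp(-1) + 3*exp(1)) + (-6 + 3*exp(-1) + 3*exp(1)) = -12 + 6*exp(-1) + 6*exp(1).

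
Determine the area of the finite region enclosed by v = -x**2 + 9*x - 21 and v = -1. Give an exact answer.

1/6

Set the curves equal: -x**2 + 9*x - 21 = -1, so -x**2 + 9*x - 20 = 0, which factors as -(x - 5)*(x - 4) = 0. The curves meet at x = 4, 5.
On [4, 5], v = -x**2 + 9*x - 21 is on top; that piece has area ∫[4,5] (-x**2 + 9*x - 20) dx = 1/6.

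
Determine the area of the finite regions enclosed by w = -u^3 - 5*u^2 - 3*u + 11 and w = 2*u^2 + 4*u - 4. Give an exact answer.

148/3

Set the curves equal: -u^3 - 5*u^2 - 3*u + 11 = 2*u^2 + 4*u - 4, so -u^3 - 7*u^2 - 7*u + 15 = 0, which factors as -(u - 1)*(u + 3)*(u + 5) = 0. The curves meet at u = -5, -3, 1.
On [-5, -3], w = 2*u^2 + 4*u - 4 is on top; that piece has area ∫[-5,-3] (-(-u^3 - 7*u^2 - 7*u + 15)) du = 20/3.
On [-3, 1], w = -u^3 - 5*u^2 - 3*u + 11 is on top; that piece has area ∫[-3,1] (-u^3 - 7*u^2 - 7*u + 15) du = 128/3.
Total enclosed area = 20/3 + 128/3 = 148/3.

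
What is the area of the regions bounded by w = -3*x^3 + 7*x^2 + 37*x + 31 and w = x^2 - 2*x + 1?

1741/4

Set the curves equal: -3*x^3 + 7*x^2 + 37*x + 31 = x^2 - 2*x + 1, so -3*x^3 + 6*x^2 + 39*x + 30 = 0, which factors as -3*(x - 5)*(x + 1)*(x + 2) = 0. The curves meet at x = -2, -1, 5.
On [-2, -1], w = x^2 - 2*x + 1 is on top; that piece has area ∫[-2,-1] (-(-3*x^3 + 6*x^2 + 39*x + 30)) dx = 13/4.
On [-1, 5], w = -3*x^3 + 7*x^2 + 37*x + 31 is on top; that piece has area ∫[-1,5] (-3*x^3 + 6*x^2 + 39*x + 30) dx = 432.
Total enclosed area = 13/4 + 432 = 1741/4.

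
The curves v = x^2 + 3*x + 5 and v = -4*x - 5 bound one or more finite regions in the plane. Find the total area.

9/2

Set the curves equal: x^2 + 3*x + 5 = -4*x - 5, so x^2 + 7*x + 10 = 0, which factors as (x + 2)*(x + 5) = 0. The curves meet at x = -5, -2.
On [-5, -2], v = -4*x - 5 is on top; that piece has area ∫[-5,-2] (-(x^2 + 7*x + 10)) dx = 9/2.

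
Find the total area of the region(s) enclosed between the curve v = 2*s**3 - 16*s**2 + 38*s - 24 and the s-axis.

37/6

The curve meets the s-axis where 2*s**3 - 16*s**2 + 38*s - 24 = 0, i.e. 2*(s - 4)*(s - 3)*(s - 1) = 0, at s = 1, 3, 4.
On [1, 3] the curve lies above the axis; ∫[1,3] (2*s**3 - 16*s**2 + 38*s - 24) ds = 16/3, giving area 16/3.
On [3, 4] the curve lies below the axis; ∫[3,4] (2*s**3 - 16*s**2 + 38*s - 24) ds = -5/6, giving area 5/6.
Total area = 16/3 + 5/6 = 37/6.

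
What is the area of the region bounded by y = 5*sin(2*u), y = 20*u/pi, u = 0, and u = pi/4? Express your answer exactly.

On [0, pi/4], (5*sin(2*u)) - (20*u/pi) = -20*u/pi + 5*sin(2*u) is ≥ 0 throughout, so the area is a single integral of |-20*u/pi + 5*sin(2*u)|.
∫[0,pi/4] (-20*u/pi + 5*sin(2*u)) du = 5/2 - 5*pi/8.

5/2 - 5*pi/8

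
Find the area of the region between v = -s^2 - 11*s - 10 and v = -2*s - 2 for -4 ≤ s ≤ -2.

On [-4, -2], (-s^2 - 11*s - 10) - (-2*s - 2) = -s^2 - 9*s - 8 is ≥ 0 throughout, so the area is a single integral of |-s^2 - 9*s - 8|.
∫[-4,-2] (-s^2 - 9*s - 8) ds = 58/3.

58/3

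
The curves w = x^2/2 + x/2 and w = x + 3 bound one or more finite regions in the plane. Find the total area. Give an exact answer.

125/12

Set the curves equal: x^2/2 + x/2 = x + 3, so x^2/2 - x/2 - 3 = 0, which factors as (x - 3)*(x + 2)/2 = 0. The curves meet at x = -2, 3.
On [-2, 3], w = x + 3 is on top; that piece has area ∫[-2,3] (-(x^2/2 - x/2 - 3)) dx = 125/12.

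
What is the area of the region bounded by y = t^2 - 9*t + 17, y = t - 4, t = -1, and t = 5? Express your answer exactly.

176/3

The difference (t^2 - 9*t + 17) - (t - 4) = t^2 - 10*t + 21 changes sign at t = 3 inside [-1, 5], so split the integral there.
∫[-1,3] (t^2 - 10*t + 21) dt = 160/3.
∫[3,5] (t^2 - 10*t + 21) dt = -16/3; the area of that piece is 16/3.
Total area = 160/3 + 16/3 = 176/3.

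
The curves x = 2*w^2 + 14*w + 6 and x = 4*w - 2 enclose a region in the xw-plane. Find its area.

9

Both boundary curves give x as a function of w, so integrate with respect to w. Setting them equal: 2*w^2 + 10*w + 8 = 0, i.e. 2*(w + 1)*(w + 4) = 0, so they meet at w = -4, -1.
For w in [-4, -1], x = 2*w^2 + 14*w + 6 is on the left; area = ∫[-4,-1] (-(2*w^2 + 10*w + 8)) dw = 9.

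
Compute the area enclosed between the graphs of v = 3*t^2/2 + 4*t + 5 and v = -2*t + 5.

Set the curves equal: 3*t^2/2 + 4*t + 5 = -2*t + 5, so 3*t^2/2 + 6*t = 0, which factors as 3*t*(t + 4)/2 = 0. The curves meet at t = -4, 0.
On [-4, 0], v = -2*t + 5 is on top; that piece has area ∫[-4,0] (-(3*t^2/2 + 6*t)) dt = 16.

16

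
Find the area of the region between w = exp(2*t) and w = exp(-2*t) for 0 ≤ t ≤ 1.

On [0, 1], (exp(2*t)) - (exp(-2*t)) = exp(2*t) - exp(-2*t) is ≥ 0 throughout, so the area is a single integral of |exp(2*t) - exp(-2*t)|.
∫[0,1] (exp(2*t) - exp(-2*t)) dt = -1 + exp(-2)/2 + exp(2)/2.

-1 + exp(-2)/2 + exp(2)/2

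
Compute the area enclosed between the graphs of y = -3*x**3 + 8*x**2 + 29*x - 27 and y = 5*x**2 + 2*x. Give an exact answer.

148

Set the curves equal: -3*x**3 + 8*x**2 + 29*x - 27 = 5*x**2 + 2*x, so -3*x**3 + 3*x**2 + 27*x - 27 = 0, which factors as -3*(x - 3)*(x - 1)*(x + 3) = 0. The curves meet at x = -3, 1, 3.
On [-3, 1], y = 5*x**2 + 2*x is on top; that piece has area ∫[-3,1] (-(-3*x**3 + 3*x**2 + 27*x - 27)) dx = 128.
On [1, 3], y = -3*x**3 + 8*x**2 + 29*x - 27 is on top; that piece has area ∫[1,3] (-3*x**3 + 3*x**2 + 27*x - 27) dx = 20.
Total enclosed area = 128 + 20 = 148.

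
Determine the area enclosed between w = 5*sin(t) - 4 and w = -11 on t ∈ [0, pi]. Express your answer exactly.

10 + 7*pi

On [0, pi], (5*sin(t) - 4) - (-11) = 5*sin(t) + 7 is ≥ 0 throughout, so the area is a single integral of |5*sin(t) + 7|.
∫[0,pi] (5*sin(t) + 7) dt = 10 + 7*pi.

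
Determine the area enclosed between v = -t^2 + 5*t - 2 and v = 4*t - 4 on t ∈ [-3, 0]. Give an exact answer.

59/6

The difference (-t^2 + 5*t - 2) - (4*t - 4) = -t^2 + t + 2 changes sign at t = -1 inside [-3, 0], so split the integral there.
∫[-3,-1] (-t^2 + t + 2) dt = -26/3; the area of that piece is 26/3.
∫[-1,0] (-t^2 + t + 2) dt = 7/6.
Total area = 26/3 + 7/6 = 59/6.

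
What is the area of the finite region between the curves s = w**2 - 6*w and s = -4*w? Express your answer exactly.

4/3

Both boundary curves give s as a function of w, so integrate with respect to w. Setting them equal: w**2 - 2*w = 0, i.e. w*(w - 2) = 0, so they meet at w = 0, 2.
For w in [0, 2], s = w**2 - 6*w is on the left; area = ∫[0,2] (-(w**2 - 2*w)) dw = 4/3.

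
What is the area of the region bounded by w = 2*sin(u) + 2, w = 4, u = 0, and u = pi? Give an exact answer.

On [0, pi], (2*sin(u) + 2) - (4) = 2*sin(u) - 2 is ≤ 0 throughout, so the area is a single integral of |2*sin(u) - 2|.
∫[0,pi] (2*sin(u) - 2) du = 4 - 2*pi; the area of that piece is -4 + 2*pi.

-4 + 2*pi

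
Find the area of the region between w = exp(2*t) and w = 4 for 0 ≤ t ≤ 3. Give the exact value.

-31/2 + 8*log(2) + exp(6)/2

The difference (exp(2*t)) - (4) = exp(2*t) - 4 changes sign at t = log(2) inside [0, 3], so split the integral there.
∫[0,log(2)] (exp(2*t) - 4) dt = 3/2 - log(16); the area of that piece is -3/2 + log(16).
∫[log(2),3] (exp(2*t) - 4) dt = -14 + 4*log(2) + exp(6)/2.
Total area = (-3/2 + log(16)) + (-14 + 4*log(2) + exp(6)/2) = -31/2 + 8*log(2) + exp(6)/2.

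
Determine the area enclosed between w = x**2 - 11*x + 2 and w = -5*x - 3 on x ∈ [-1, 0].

On [-1, 0], (x**2 - 11*x + 2) - (-5*x - 3) = x**2 - 6*x + 5 is ≥ 0 throughout, so the area is a single integral of |x**2 - 6*x + 5|.
∫[-1,0] (x**2 - 6*x + 5) dx = 25/3.

25/3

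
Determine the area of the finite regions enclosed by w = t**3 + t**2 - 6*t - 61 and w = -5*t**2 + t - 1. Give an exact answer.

Set the curves equal: t**3 + t**2 - 6*t - 61 = -5*t**2 + t - 1, so t**3 + 6*t**2 - 7*t - 60 = 0, which factors as (t - 3)*(t + 4)*(t + 5) = 0. The curves meet at t = -5, -4, 3.
On [-5, -4], w = t**3 + t**2 - 6*t - 61 is on top; that piece has area ∫[-5,-4] (t**3 + 6*t**2 - 7*t - 60) dt = 5/4.
On [-4, 3], w = -5*t**2 + t - 1 is on top; that piece has area ∫[-4,3] (-(t**3 + 6*t**2 - 7*t - 60)) dt = 1029/4.
Total enclosed area = 5/4 + 1029/4 = 517/2.

517/2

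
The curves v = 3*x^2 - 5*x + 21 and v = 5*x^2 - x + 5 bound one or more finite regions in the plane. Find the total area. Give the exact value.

72

Set the curves equal: 3*x^2 - 5*x + 21 = 5*x^2 - x + 5, so -2*x^2 - 4*x + 16 = 0, which factors as -2*(x - 2)*(x + 4) = 0. The curves meet at x = -4, 2.
On [-4, 2], v = 3*x^2 - 5*x + 21 is on top; that piece has area ∫[-4,2] (-2*x^2 - 4*x + 16) dx = 72.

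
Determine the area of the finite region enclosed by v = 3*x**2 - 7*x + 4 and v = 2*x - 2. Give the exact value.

1/2

Set the curves equal: 3*x**2 - 7*x + 4 = 2*x - 2, so 3*x**2 - 9*x + 6 = 0, which factors as 3*(x - 2)*(x - 1) = 0. The curves meet at x = 1, 2.
On [1, 2], v = 2*x - 2 is on top; that piece has area ∫[1,2] (-(3*x**2 - 9*x + 6)) dx = 1/2.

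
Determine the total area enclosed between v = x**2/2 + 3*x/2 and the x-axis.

The curve meets the x-axis where x**2/2 + 3*x/2 = 0, i.e. x*(x + 3)/2 = 0, at x = -3, 0.
On [-3, 0] the curve lies below the axis; ∫[-3,0] (x**2/2 + 3*x/2) dx = -9/4, giving area 9/4.

9/4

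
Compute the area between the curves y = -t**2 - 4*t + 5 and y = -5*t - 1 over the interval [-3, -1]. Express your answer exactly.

5

The difference (-t**2 - 4*t + 5) - (-5*t - 1) = -t**2 + t + 6 changes sign at t = -2 inside [-3, -1], so split the integral there.
∫[-3,-2] (-t**2 + t + 6) dt = -17/6; the area of that piece is 17/6.
∫[-2,-1] (-t**2 + t + 6) dt = 13/6.
Total area = 17/6 + 13/6 = 5.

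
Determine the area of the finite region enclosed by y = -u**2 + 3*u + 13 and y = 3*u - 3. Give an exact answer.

256/3

Set the curves equal: -u**2 + 3*u + 13 = 3*u - 3, so -u**2 + 16 = 0, which factors as -(u - 4)*(u + 4) = 0. The curves meet at u = -4, 4.
On [-4, 4], y = -u**2 + 3*u + 13 is on top; that piece has area ∫[-4,4] (-u**2 + 16) du = 256/3.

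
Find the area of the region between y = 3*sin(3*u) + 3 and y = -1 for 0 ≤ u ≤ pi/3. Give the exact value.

2 + 4*pi/3

On [0, pi/3], (3*sin(3*u) + 3) - (-1) = 3*sin(3*u) + 4 is ≥ 0 throughout, so the area is a single integral of |3*sin(3*u) + 4|.
∫[0,pi/3] (3*sin(3*u) + 4) du = 2 + 4*pi/3.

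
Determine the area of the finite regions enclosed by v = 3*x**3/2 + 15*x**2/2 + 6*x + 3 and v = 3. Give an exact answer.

Set the curves equal: 3*x**3/2 + 15*x**2/2 + 6*x + 3 = 3, so 3*x**3/2 + 15*x**2/2 + 6*x = 0, which factors as 3*x*(x + 1)*(x + 4)/2 = 0. The curves meet at x = -4, -1, 0.
On [-4, -1], v = 3*x**3/2 + 15*x**2/2 + 6*x + 3 is on top; that piece has area ∫[-4,-1] (3*x**3/2 + 15*x**2/2 + 6*x) dx = 135/8.
On [-1, 0], v = 3 is on top; that piece has area ∫[-1,0] (-(3*x**3/2 + 15*x**2/2 + 6*x)) dx = 7/8.
Total enclosed area = 135/8 + 7/8 = 71/4.

71/4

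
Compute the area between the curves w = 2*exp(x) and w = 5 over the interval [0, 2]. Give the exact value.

The difference (2*exp(x)) - (5) = 2*exp(x) - 5 changes sign at x = log(5/2) inside [0, 2], so split the integral there.
∫[0,log(5/2)] (2*exp(x) - 5) dx = log(32/3125) + 3; the area of that piece is -3 + log(3125/32).
∫[log(5/2),2] (2*exp(x) - 5) dx = -15 - 5*log(2) + 5*log(5) + 2*exp(2).
Total area = (-3 + log(3125/32)) + (-15 - 5*log(2) + 5*log(5) + 2*exp(2)) = -18 - 10*log(2) + 2*exp(2) + 10*log(5).

-18 - 10*log(2) + 2*exp(2) + 10*log(5)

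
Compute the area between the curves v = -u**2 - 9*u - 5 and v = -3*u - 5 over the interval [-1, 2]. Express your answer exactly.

The difference (-u**2 - 9*u - 5) - (-3*u - 5) = -u**2 - 6*u changes sign at u = 0 inside [-1, 2], so split the integral there.
∫[-1,0] (-u**2 - 6*u) du = 8/3.
∫[0,2] (-u**2 - 6*u) du = -44/3; the area of that piece is 44/3.
Total area = 8/3 + 44/3 = 52/3.

52/3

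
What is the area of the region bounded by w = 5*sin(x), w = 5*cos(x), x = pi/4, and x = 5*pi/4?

On [pi/4, 5*pi/4], (5*sin(x)) - (5*cos(x)) = 5*sin(x) - 5*cos(x) is ≥ 0 throughout, so the area is a single integral of |5*sin(x) - 5*cos(x)|.
∫[pi/4,5*pi/4] (5*sin(x) - 5*cos(x)) dx = 10*sqrt(2).

10*sqrt(2)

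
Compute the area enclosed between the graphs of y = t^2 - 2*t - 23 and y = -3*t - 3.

Set the curves equal: t^2 - 2*t - 23 = -3*t - 3, so t^2 + t - 20 = 0, which factors as (t - 4)*(t + 5) = 0. The curves meet at t = -5, 4.
On [-5, 4], y = -3*t - 3 is on top; that piece has area ∫[-5,4] (-(t^2 + t - 20)) dt = 243/2.

243/2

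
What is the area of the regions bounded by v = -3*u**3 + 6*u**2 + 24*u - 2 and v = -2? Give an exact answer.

148

Set the curves equal: -3*u**3 + 6*u**2 + 24*u - 2 = -2, so -3*u**3 + 6*u**2 + 24*u = 0, which factors as -3*u*(u - 4)*(u + 2) = 0. The curves meet at u = -2, 0, 4.
On [-2, 0], v = -2 is on top; that piece has area ∫[-2,0] (-(-3*u**3 + 6*u**2 + 24*u)) du = 20.
On [0, 4], v = -3*u**3 + 6*u**2 + 24*u - 2 is on top; that piece has area ∫[0,4] (-3*u**3 + 6*u**2 + 24*u) du = 128.
Total enclosed area = 20 + 128 = 148.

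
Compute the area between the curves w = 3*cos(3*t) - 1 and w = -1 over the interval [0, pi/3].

The difference (3*cos(3*t) - 1) - (-1) = 3*cos(3*t) changes sign at t = pi/6 inside [0, pi/3], so split the integral there.
∫[0,pi/6] (3*cos(3*t)) dt = 1.
∫[pi/6,pi/3] (3*cos(3*t)) dt = -1; the area of that piece is 1.
Total area = 1 + 1 = 2.

2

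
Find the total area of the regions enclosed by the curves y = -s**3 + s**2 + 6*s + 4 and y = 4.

Set the curves equal: -s**3 + s**2 + 6*s + 4 = 4, so -s**3 + s**2 + 6*s = 0, which factors as -s*(s - 3)*(s + 2) = 0. The curves meet at s = -2, 0, 3.
On [-2, 0], y = 4 is on top; that piece has area ∫[-2,0] (-(-s**3 + s**2 + 6*s)) ds = 16/3.
On [0, 3], y = -s**3 + s**2 + 6*s + 4 is on top; that piece has area ∫[0,3] (-s**3 + s**2 + 6*s) ds = 63/4.
Total enclosed area = 16/3 + 63/4 = 253/12.

253/12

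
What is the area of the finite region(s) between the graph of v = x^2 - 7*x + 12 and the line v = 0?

The curve meets the x-axis where x^2 - 7*x + 12 = 0, i.e. (x - 4)*(x - 3) = 0, at x = 3, 4.
On [3, 4] the curve lies below the axis; ∫[3,4] (x^2 - 7*x + 12) dx = -1/6, giving area 1/6.

1/6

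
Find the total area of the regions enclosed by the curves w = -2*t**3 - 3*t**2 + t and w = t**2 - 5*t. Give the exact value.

Set the curves equal: -2*t**3 - 3*t**2 + t = t**2 - 5*t, so -2*t**3 - 4*t**2 + 6*t = 0, which factors as -2*t*(t - 1)*(t + 3) = 0. The curves meet at t = -3, 0, 1.
On [-3, 0], w = t**2 - 5*t is on top; that piece has area ∫[-3,0] (-(-2*t**3 - 4*t**2 + 6*t)) dt = 45/2.
On [0, 1], w = -2*t**3 - 3*t**2 + t is on top; that piece has area ∫[0,1] (-2*t**3 - 4*t**2 + 6*t) dt = 7/6.
Total enclosed area = 45/2 + 7/6 = 71/3.

71/3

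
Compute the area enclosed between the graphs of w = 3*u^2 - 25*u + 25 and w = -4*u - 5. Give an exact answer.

Set the curves equal: 3*u^2 - 25*u + 25 = -4*u - 5, so 3*u^2 - 21*u + 30 = 0, which factors as 3*(u - 5)*(u - 2) = 0. The curves meet at u = 2, 5.
On [2, 5], w = -4*u - 5 is on top; that piece has area ∫[2,5] (-(3*u^2 - 21*u + 30)) du = 27/2.

27/2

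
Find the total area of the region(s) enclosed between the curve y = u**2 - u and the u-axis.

1/6

The curve meets the u-axis where u**2 - u = 0, i.e. u*(u - 1) = 0, at u = 0, 1.
On [0, 1] the curve lies below the axis; ∫[0,1] (u**2 - u) du = -1/6, giving area 1/6.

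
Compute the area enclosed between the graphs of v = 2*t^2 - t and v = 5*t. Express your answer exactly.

Set the curves equal: 2*t^2 - t = 5*t, so 2*t^2 - 6*t = 0, which factors as 2*t*(t - 3) = 0. The curves meet at t = 0, 3.
On [0, 3], v = 5*t is on top; that piece has area ∫[0,3] (-(2*t^2 - 6*t)) dt = 9.

9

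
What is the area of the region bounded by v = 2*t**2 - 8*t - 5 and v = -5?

Set the curves equal: 2*t**2 - 8*t - 5 = -5, so 2*t**2 - 8*t = 0, which factors as 2*t*(t - 4) = 0. The curves meet at t = 0, 4.
On [0, 4], v = -5 is on top; that piece has area ∫[0,4] (-(2*t**2 - 8*t)) dt = 64/3.

64/3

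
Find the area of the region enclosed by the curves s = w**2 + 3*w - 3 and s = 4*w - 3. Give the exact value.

1/6

Both boundary curves give s as a function of w, so integrate with respect to w. Setting them equal: w**2 - w = 0, i.e. w*(w - 1) = 0, so they meet at w = 0, 1.
For w in [0, 1], s = w**2 + 3*w - 3 is on the left; area = ∫[0,1] (-(w**2 - w)) dw = 1/6.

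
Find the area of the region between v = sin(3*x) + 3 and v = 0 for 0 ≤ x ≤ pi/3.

2/3 + pi

On [0, pi/3], (sin(3*x) + 3) - (0) = sin(3*x) + 3 is ≥ 0 throughout, so the area is a single integral of |sin(3*x) + 3|.
∫[0,pi/3] (sin(3*x) + 3) dx = 2/3 + pi.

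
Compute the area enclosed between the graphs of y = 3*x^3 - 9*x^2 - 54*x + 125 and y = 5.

2997/4

Set the curves equal: 3*x^3 - 9*x^2 - 54*x + 125 = 5, so 3*x^3 - 9*x^2 - 54*x + 120 = 0, which factors as 3*(x - 5)*(x - 2)*(x + 4) = 0. The curves meet at x = -4, 2, 5.
On [-4, 2], y = 3*x^3 - 9*x^2 - 54*x + 125 is on top; that piece has area ∫[-4,2] (3*x^3 - 9*x^2 - 54*x + 120) dx = 648.
On [2, 5], y = 5 is on top; that piece has area ∫[2,5] (-(3*x^3 - 9*x^2 - 54*x + 120)) dx = 405/4.
Total enclosed area = 648 + 405/4 = 2997/4.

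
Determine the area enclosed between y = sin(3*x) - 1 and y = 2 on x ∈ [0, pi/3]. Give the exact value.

-2/3 + pi

On [0, pi/3], (sin(3*x) - 1) - (2) = sin(3*x) - 3 is ≤ 0 throughout, so the area is a single integral of |sin(3*x) - 3|.
∫[0,pi/3] (sin(3*x) - 3) dx = 2/3 - pi; the area of that piece is -2/3 + pi.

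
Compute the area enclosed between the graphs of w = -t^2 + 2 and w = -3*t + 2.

9/2

Set the curves equal: -t^2 + 2 = -3*t + 2, so -t^2 + 3*t = 0, which factors as -t*(t - 3) = 0. The curves meet at t = 0, 3.
On [0, 3], w = -t^2 + 2 is on top; that piece has area ∫[0,3] (-t^2 + 3*t) dt = 9/2.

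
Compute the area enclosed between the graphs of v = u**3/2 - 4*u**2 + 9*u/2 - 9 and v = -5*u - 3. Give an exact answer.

Set the curves equal: u**3/2 - 4*u**2 + 9*u/2 - 9 = -5*u - 3, so u**3/2 - 4*u**2 + 19*u/2 - 6 = 0, which factors as (u - 4)*(u - 3)*(u - 1)/2 = 0. The curves meet at u = 1, 3, 4.
On [1, 3], v = u**3/2 - 4*u**2 + 9*u/2 - 9 is on top; that piece has area ∫[1,3] (u**3/2 - 4*u**2 + 19*u/2 - 6) du = 4/3.
On [3, 4], v = -5*u - 3 is on top; that piece has area ∫[3,4] (-(u**3/2 - 4*u**2 + 19*u/2 - 6)) du = 5/24.
Total enclosed area = 4/3 + 5/24 = 37/24.

37/24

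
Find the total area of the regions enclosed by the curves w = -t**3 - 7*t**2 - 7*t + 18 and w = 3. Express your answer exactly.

148/3

Set the curves equal: -t**3 - 7*t**2 - 7*t + 18 = 3, so -t**3 - 7*t**2 - 7*t + 15 = 0, which factors as -(t - 1)*(t + 3)*(t + 5) = 0. The curves meet at t = -5, -3, 1.
On [-5, -3], w = 3 is on top; that piece has area ∫[-5,-3] (-(-t**3 - 7*t**2 - 7*t + 15)) dt = 20/3.
On [-3, 1], w = -t**3 - 7*t**2 - 7*t + 18 is on top; that piece has area ∫[-3,1] (-t**3 - 7*t**2 - 7*t + 15) dt = 128/3.
Total enclosed area = 20/3 + 128/3 = 148/3.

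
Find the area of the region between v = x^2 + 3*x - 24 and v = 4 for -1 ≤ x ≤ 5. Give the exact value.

The difference (x^2 + 3*x - 24) - (4) = x^2 + 3*x - 28 changes sign at x = 4 inside [-1, 5], so split the integral there.
∫[-1,4] (x^2 + 3*x - 28) dx = -575/6; the area of that piece is 575/6.
∫[4,5] (x^2 + 3*x - 28) dx = 35/6.
Total area = 575/6 + 35/6 = 305/3.

305/3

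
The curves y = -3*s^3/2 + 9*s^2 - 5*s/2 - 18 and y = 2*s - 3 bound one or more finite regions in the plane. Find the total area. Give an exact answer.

243/4

Set the curves equal: -3*s^3/2 + 9*s^2 - 5*s/2 - 18 = 2*s - 3, so -3*s^3/2 + 9*s^2 - 9*s/2 - 15 = 0, which factors as -3*(s - 5)*(s - 2)*(s + 1)/2 = 0. The curves meet at s = -1, 2, 5.
On [-1, 2], y = 2*s - 3 is on top; that piece has area ∫[-1,2] (-(-3*s^3/2 + 9*s^2 - 9*s/2 - 15)) ds = 243/8.
On [2, 5], y = -3*s^3/2 + 9*s^2 - 5*s/2 - 18 is on top; that piece has area ∫[2,5] (-3*s^3/2 + 9*s^2 - 9*s/2 - 15) ds = 243/8.
Total enclosed area = 243/8 + 243/8 = 243/4.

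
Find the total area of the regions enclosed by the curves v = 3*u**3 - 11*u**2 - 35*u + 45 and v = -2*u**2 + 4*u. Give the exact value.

Set the curves equal: 3*u**3 - 11*u**2 - 35*u + 45 = -2*u**2 + 4*u, so 3*u**3 - 9*u**2 - 39*u + 45 = 0, which factors as 3*(u - 5)*(u - 1)*(u + 3) = 0. The curves meet at u = -3, 1, 5.
On [-3, 1], v = 3*u**3 - 11*u**2 - 35*u + 45 is on top; that piece has area ∫[-3,1] (3*u**3 - 9*u**2 - 39*u + 45) du = 192.
On [1, 5], v = -2*u**2 + 4*u is on top; that piece has area ∫[1,5] (-(3*u**3 - 9*u**2 - 39*u + 45)) du = 192.
Total enclosed area = 192 + 192 = 384.

384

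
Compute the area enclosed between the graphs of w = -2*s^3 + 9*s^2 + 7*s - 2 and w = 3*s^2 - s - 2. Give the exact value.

131/2

Set the curves equal: -2*s^3 + 9*s^2 + 7*s - 2 = 3*s^2 - s - 2, so -2*s^3 + 6*s^2 + 8*s = 0, which factors as -2*s*(s - 4)*(s + 1) = 0. The curves meet at s = -1, 0, 4.
On [-1, 0], w = 3*s^2 - s - 2 is on top; that piece has area ∫[-1,0] (-(-2*s^3 + 6*s^2 + 8*s)) ds = 3/2.
On [0, 4], w = -2*s^3 + 9*s^2 + 7*s - 2 is on top; that piece has area ∫[0,4] (-2*s^3 + 6*s^2 + 8*s) ds = 64.
Total enclosed area = 3/2 + 64 = 131/2.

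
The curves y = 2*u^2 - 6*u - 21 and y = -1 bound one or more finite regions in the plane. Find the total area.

343/3

Set the curves equal: 2*u^2 - 6*u - 21 = -1, so 2*u^2 - 6*u - 20 = 0, which factors as 2*(u - 5)*(u + 2) = 0. The curves meet at u = -2, 5.
On [-2, 5], y = -1 is on top; that piece has area ∫[-2,5] (-(2*u^2 - 6*u - 20)) du = 343/3.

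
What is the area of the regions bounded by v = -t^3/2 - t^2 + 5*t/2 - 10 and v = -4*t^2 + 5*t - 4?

Set the curves equal: -t^3/2 - t^2 + 5*t/2 - 10 = -4*t^2 + 5*t - 4, so -t^3/2 + 3*t^2 - 5*t/2 - 6 = 0, which factors as -(t - 4)*(t - 3)*(t + 1)/2 = 0. The curves meet at t = -1, 3, 4.
On [-1, 3], v = -4*t^2 + 5*t - 4 is on top; that piece has area ∫[-1,3] (-(-t^3/2 + 3*t^2 - 5*t/2 - 6)) dt = 16.
On [3, 4], v = -t^3/2 - t^2 + 5*t/2 - 10 is on top; that piece has area ∫[3,4] (-t^3/2 + 3*t^2 - 5*t/2 - 6) dt = 3/8.
Total enclosed area = 16 + 3/8 = 131/8.

131/8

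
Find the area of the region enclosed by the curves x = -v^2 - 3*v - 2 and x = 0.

1/6

Both boundary curves give x as a function of v, so integrate with respect to v. Setting them equal: -v^2 - 3*v - 2 = 0, i.e. -(v + 1)*(v + 2) = 0, so they meet at v = -2, -1.
For v in [-2, -1], x = -v^2 - 3*v - 2 is on the right; area = ∫[-2,-1] (-v^2 - 3*v - 2) dv = 1/6.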